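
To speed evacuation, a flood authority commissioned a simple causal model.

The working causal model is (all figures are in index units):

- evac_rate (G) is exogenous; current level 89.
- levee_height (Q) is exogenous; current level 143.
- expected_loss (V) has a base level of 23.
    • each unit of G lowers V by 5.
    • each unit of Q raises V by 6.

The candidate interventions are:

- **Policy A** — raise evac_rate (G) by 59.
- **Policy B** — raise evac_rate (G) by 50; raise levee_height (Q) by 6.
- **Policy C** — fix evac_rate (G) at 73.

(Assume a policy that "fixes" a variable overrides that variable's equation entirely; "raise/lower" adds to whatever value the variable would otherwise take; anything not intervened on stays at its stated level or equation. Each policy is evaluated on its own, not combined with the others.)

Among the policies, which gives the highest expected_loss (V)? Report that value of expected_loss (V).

516

Policy A (G + 59):
  G = 89 + 59 = 148
  Q = 143
  V = 23 − 5·148 + 6·143 = 141
Policy B (G + 50, Q + 6):
  G = 89 + 50 = 139
  Q = 143 + 6 = 149
  V = 23 − 5·139 + 6·149 = 222
Policy C (G := 73):
  G = 73
  Q = 143
  V = 23 − 5·73 + 6·143 = 516
Comparing — Policy A: V=141, Policy B: V=222, Policy C: V=516. Highest is 516 (Policy C).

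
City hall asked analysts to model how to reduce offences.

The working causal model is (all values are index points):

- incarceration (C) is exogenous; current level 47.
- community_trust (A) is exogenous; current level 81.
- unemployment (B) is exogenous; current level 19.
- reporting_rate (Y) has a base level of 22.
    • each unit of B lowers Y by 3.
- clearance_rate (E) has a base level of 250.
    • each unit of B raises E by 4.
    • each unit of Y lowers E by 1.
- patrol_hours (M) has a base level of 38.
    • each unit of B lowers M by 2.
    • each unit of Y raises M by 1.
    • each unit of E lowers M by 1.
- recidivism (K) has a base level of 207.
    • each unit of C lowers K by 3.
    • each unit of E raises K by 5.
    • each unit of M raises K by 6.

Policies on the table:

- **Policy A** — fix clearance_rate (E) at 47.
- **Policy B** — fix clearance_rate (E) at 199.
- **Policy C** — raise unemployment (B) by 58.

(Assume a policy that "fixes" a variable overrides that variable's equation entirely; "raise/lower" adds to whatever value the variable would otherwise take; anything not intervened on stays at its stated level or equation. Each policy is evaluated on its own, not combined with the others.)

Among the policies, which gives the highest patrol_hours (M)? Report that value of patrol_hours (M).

-82

Policy A (E := 47):
  B = 19
  Y = 22 − 3·19 = -35
  E = 47
  M = 38 − 2·19 + (-35) − 47 = -82
Policy B (E := 199):
  B = 19
  Y = 22 − 3·19 = -35
  E = 199
  M = 38 − 2·19 + (-35) − 199 = -234
Policy C (B + 58):
  B = 19 + 58 = 77
  Y = 22 − 3·77 = -209
  E = 250 + 4·77 − (-209) = 767
  M = 38 − 2·77 + (-209) − 767 = -1092
Comparing — Policy A: M=-82, Policy B: M=-234, Policy C: M=-1092. Highest is -82 (Policy A).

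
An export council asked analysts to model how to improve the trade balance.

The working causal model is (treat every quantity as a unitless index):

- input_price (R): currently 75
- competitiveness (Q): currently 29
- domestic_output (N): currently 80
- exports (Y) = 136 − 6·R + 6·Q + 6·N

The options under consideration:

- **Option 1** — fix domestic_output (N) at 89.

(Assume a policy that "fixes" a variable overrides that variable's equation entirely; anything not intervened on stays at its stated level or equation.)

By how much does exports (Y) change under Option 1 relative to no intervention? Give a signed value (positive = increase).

54

Baseline:
  R = 75
  Q = 29
  N = 80
  Y = 136 − 6·75 + 6·29 + 6·80 = 340
Option 1 (N := 89):
  R = 75
  Q = 29
  N = 89
  Y = 136 − 6·75 + 6·29 + 6·89 = 394
Change in Y: 394 − 340 = 54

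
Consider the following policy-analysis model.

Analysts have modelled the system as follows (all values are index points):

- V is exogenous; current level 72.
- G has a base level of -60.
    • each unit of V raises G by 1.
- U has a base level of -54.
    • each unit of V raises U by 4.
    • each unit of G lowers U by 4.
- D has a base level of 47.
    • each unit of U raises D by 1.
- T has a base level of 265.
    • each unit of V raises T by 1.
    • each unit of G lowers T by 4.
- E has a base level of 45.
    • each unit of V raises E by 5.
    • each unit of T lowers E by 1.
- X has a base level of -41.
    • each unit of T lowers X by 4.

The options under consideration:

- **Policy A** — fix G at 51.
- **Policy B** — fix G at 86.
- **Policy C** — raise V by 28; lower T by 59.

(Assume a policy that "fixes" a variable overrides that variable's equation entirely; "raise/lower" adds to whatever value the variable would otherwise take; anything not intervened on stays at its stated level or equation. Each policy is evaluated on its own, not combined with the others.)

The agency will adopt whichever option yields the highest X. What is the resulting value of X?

Policy A (G := 51):
  V = 72
  G = 51
  T = 265 + 72 − 4·51 = 133
  X = -41 − 4·133 = -573
Policy B (G := 86):
  V = 72
  G = 86
  T = 265 + 72 − 4·86 = -7
  X = -41 − 4·(-7) = -13
Policy C (V + 28, T − 59):
  V = 72 + 28 = 100
  G = -60 + 100 = 40
  T = 265 + 100 − 4·40 (−59 from intervention) = 146
  X = -41 − 4·146 = -625
Comparing — Policy A: X=-573, Policy B: X=-13, Policy C: X=-625. Highest is -13 (Policy B).

-13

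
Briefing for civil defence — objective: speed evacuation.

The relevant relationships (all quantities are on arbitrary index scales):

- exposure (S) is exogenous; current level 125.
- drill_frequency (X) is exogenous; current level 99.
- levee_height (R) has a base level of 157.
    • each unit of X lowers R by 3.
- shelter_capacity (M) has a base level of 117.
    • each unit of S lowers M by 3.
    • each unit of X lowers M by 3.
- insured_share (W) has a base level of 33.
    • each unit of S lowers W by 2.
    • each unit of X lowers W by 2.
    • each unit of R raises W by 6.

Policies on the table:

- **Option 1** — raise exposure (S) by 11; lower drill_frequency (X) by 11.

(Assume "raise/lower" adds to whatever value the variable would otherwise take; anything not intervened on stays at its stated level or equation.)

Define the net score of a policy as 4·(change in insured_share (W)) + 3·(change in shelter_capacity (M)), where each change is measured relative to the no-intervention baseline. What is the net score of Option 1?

Baseline:
  S = 125
  X = 99
  R = 157 − 3·99 = -140
  M = 117 − 3·125 − 3·99 = -555
  W = 33 − 2·125 − 2·99 + 6·(-140) = -1255
Option 1 (S + 11, X − 11):
  S = 125 + 11 = 136
  X = 99 − 11 = 88
  R = 157 − 3·88 = -107
  M = 117 − 3·136 − 3·88 = -555
  W = 33 − 2·136 − 2·88 + 6·(-107) = -1057
ΔW = -1057 − (-1255) = 198; ΔM = -555 − (-555) = 0
Score = 4·198 + 3·0 = 792

792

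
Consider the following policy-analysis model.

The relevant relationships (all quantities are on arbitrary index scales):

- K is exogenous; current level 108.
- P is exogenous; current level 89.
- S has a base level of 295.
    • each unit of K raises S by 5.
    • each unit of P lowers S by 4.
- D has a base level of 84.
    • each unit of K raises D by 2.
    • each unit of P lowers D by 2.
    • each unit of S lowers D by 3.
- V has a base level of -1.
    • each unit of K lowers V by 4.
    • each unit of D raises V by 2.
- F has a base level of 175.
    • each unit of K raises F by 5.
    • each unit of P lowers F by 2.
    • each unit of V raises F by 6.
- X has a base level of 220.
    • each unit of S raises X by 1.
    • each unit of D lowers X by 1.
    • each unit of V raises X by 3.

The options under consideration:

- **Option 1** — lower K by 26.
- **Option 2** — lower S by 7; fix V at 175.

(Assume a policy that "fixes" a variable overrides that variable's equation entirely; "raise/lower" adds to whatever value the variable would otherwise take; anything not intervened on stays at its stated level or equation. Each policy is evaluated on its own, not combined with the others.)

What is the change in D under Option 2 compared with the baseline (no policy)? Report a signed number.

21

Baseline:
  K = 108
  P = 89
  S = 295 + 5·108 − 4·89 = 479
  D = 84 + 2·108 − 2·89 − 3·479 = -1315
Option 2 (S − 7, V := 175):
  K = 108
  P = 89
  S = 295 + 5·108 − 4·89 (−7 from intervention) = 472
  D = 84 + 2·108 − 2·89 − 3·472 = -1294
Change in D: -1294 − (-1315) = 21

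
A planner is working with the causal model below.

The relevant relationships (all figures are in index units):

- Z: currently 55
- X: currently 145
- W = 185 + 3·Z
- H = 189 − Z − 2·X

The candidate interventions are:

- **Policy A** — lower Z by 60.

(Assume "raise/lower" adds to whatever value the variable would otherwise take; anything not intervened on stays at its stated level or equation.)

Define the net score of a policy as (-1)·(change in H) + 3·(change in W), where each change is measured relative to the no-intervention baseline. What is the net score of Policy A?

-600

Baseline:
  Z = 55
  X = 145
  W = 185 + 3·55 = 350
  H = 189 − 55 − 2·145 = -156
Policy A (Z − 60):
  Z = 55 − 60 = -5
  X = 145
  W = 185 + 3·(-5) = 170
  H = 189 − (-5) − 2·145 = -96
ΔH = -96 − (-156) = 60; ΔW = 170 − 350 = -180
Score = (-1)·60 + 3·(-180) = -600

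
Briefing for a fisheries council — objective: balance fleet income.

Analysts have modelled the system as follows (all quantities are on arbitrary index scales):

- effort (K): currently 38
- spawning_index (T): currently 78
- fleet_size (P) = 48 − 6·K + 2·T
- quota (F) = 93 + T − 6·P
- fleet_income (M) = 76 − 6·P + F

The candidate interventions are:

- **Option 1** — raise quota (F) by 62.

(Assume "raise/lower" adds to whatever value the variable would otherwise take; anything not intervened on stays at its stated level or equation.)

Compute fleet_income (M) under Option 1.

597

Option 1 (F + 62):
  K = 38
  T = 78
  P = 48 − 6·38 + 2·78 = -24
  F = 93 + 78 − 6·(-24) (+62 from intervention) = 377
  M = 76 − 6·(-24) + 377 = 597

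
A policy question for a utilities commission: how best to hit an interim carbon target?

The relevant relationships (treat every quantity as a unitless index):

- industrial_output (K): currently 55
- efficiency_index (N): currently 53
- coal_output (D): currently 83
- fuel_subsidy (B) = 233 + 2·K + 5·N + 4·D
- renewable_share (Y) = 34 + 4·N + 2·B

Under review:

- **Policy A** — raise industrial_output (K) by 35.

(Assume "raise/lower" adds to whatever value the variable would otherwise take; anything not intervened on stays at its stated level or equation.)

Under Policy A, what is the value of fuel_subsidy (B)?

Policy A (K + 35):
  K = 55 + 35 = 90
  N = 53
  D = 83
  B = 233 + 2·90 + 5·53 + 4·83 = 1010

1010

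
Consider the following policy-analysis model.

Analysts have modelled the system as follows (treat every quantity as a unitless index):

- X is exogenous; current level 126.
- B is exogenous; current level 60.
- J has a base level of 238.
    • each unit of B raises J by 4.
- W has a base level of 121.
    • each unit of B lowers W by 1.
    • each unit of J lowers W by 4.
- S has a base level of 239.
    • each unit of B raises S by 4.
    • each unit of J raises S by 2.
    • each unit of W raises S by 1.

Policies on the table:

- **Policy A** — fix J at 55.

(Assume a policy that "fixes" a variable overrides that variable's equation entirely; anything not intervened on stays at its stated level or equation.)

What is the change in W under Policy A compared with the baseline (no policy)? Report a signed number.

Baseline:
  B = 60
  J = 238 + 4·60 = 478
  W = 121 − 60 − 4·478 = -1851
Policy A (J := 55):
  B = 60
  J = 55
  W = 121 − 60 − 4·55 = -159
Change in W: -159 − (-1851) = 1692

1692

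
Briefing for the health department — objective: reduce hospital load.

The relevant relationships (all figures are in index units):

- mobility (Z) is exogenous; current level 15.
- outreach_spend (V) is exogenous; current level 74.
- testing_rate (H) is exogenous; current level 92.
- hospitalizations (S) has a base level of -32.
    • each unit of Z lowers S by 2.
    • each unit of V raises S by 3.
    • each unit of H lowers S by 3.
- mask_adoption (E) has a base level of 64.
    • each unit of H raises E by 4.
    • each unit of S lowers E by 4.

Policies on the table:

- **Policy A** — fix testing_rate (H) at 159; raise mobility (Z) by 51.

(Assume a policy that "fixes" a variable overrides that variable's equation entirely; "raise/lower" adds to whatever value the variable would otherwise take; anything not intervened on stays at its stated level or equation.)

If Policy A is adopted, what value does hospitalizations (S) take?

Policy A (H := 159, Z + 51):
  Z = 15 + 51 = 66
  V = 74
  H = 159
  S = -32 − 2·66 + 3·74 − 3·159 = -419

-419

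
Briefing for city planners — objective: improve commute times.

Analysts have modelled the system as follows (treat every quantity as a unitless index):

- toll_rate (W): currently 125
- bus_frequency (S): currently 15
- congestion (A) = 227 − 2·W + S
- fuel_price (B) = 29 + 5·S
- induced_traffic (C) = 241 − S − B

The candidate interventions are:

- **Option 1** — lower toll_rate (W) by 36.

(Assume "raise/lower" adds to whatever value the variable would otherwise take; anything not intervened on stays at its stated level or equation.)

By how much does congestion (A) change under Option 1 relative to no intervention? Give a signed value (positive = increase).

72

Baseline:
  W = 125
  S = 15
  A = 227 − 2·125 + 15 = -8
Option 1 (W − 36):
  W = 125 − 36 = 89
  S = 15
  A = 227 − 2·89 + 15 = 64
Change in A: 64 − (-8) = 72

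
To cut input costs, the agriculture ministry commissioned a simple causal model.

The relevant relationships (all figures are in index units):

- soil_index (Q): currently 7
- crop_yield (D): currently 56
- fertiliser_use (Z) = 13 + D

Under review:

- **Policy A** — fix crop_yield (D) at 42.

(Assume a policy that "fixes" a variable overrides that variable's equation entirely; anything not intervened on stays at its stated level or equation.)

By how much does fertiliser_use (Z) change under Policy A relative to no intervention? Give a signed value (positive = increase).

-14

Baseline:
  D = 56
  Z = 13 + 56 = 69
Policy A (D := 42):
  D = 42
  Z = 13 + 42 = 55
Change in Z: 55 − 69 = -14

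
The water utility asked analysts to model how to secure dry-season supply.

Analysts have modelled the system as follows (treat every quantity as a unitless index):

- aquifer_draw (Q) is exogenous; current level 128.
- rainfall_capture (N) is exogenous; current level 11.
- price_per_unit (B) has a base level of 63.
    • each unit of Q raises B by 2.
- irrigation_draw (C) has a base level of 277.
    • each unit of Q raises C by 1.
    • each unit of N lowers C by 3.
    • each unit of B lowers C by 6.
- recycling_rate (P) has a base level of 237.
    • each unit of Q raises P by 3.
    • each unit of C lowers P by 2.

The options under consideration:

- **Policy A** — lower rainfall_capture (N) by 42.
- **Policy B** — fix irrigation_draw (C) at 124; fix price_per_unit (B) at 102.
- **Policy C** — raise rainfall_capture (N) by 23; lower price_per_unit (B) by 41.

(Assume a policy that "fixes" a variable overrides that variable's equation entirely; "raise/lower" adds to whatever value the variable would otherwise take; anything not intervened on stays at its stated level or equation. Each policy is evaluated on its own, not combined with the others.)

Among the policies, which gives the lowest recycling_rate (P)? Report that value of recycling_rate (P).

Policy A (N − 42):
  Q = 128
  N = 11 − 42 = -31
  B = 63 + 2·128 = 319
  C = 277 + 128 − 3·(-31) − 6·319 = -1416
  P = 237 + 3·128 − 2·(-1416) = 3453
Policy B (C := 124, B := 102):
  Q = 128
  N = 11
  B = 102
  C = 124
  P = 237 + 3·128 − 2·124 = 373
Policy C (N + 23, B − 41):
  Q = 128
  N = 11 + 23 = 34
  B = 63 + 2·128 (−41 from intervention) = 278
  C = 277 + 128 − 3·34 − 6·278 = -1365
  P = 237 + 3·128 − 2·(-1365) = 3351
Comparing — Policy A: P=3453, Policy B: P=373, Policy C: P=3351. Lowest is 373 (Policy B).

373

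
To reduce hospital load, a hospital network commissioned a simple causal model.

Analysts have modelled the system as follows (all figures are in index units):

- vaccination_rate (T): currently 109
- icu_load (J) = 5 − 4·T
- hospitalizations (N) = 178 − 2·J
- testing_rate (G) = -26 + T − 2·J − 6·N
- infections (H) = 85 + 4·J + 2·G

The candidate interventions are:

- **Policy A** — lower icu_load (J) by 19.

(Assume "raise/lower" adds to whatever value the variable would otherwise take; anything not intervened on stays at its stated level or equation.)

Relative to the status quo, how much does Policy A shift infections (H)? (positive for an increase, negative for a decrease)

-456

Baseline:
  T = 109
  J = 5 − 4·109 = -431
  N = 178 − 2·(-431) = 1040
  G = -26 + 109 − 2·(-431) − 6·1040 = -5295
  H = 85 + 4·(-431) + 2·(-5295) = -12229
Policy A (J − 19):
  T = 109
  J = 5 − 4·109 (−19 from intervention) = -450
  N = 178 − 2·(-450) = 1078
  G = -26 + 109 − 2·(-450) − 6·1078 = -5485
  H = 85 + 4·(-450) + 2·(-5485) = -12685
Change in H: -12685 − (-12229) = -456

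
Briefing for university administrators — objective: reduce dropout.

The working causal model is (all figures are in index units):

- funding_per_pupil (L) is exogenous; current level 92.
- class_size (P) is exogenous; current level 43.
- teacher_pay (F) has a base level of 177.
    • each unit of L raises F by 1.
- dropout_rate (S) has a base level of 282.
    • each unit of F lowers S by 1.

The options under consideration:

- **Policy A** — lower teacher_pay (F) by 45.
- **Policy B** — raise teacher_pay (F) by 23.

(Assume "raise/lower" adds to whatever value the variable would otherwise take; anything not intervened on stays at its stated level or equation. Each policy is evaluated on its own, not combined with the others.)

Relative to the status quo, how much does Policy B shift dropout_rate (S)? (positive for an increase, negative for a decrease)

Baseline:
  L = 92
  F = 177 + 92 = 269
  S = 282 − 269 = 13
Policy B (F + 23):
  L = 92
  F = 177 + 92 (+23 from intervention) = 292
  S = 282 − 292 = -10
Change in S: -10 − 13 = -23

-23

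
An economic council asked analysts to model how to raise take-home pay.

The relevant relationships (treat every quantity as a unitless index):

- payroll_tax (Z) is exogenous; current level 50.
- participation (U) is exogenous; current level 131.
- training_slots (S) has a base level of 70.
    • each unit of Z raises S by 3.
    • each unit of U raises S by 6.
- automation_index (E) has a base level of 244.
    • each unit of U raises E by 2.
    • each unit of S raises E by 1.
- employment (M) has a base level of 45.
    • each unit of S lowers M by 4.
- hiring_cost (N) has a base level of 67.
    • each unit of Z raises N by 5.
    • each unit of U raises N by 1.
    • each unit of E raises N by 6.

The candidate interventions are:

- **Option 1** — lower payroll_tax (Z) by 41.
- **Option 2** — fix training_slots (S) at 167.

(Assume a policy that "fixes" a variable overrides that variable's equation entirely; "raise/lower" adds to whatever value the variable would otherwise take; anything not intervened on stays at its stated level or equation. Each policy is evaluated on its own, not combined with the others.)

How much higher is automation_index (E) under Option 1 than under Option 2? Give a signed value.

Option 1 (Z − 41):
  Z = 50 − 41 = 9
  U = 131
  S = 70 + 3·9 + 6·131 = 883
  E = 244 + 2·131 + 883 = 1389
Option 2 (S := 167):
  Z = 50
  U = 131
  S = 167
  E = 244 + 2·131 + 167 = 673
E: 1389 − 673 = 716

716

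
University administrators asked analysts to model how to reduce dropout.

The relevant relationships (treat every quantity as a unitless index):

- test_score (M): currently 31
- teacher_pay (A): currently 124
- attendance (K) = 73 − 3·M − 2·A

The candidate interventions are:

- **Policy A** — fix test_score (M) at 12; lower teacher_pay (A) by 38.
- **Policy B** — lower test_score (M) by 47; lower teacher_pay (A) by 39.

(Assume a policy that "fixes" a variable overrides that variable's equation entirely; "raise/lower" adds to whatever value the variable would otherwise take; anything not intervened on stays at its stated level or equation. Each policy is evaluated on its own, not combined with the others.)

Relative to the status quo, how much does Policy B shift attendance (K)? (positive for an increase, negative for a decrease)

Baseline:
  M = 31
  A = 124
  K = 73 − 3·31 − 2·124 = -268
Policy B (M − 47, A − 39):
  M = 31 − 47 = -16
  A = 124 − 39 = 85
  K = 73 − 3·(-16) − 2·85 = -49
Change in K: -49 − (-268) = 219

219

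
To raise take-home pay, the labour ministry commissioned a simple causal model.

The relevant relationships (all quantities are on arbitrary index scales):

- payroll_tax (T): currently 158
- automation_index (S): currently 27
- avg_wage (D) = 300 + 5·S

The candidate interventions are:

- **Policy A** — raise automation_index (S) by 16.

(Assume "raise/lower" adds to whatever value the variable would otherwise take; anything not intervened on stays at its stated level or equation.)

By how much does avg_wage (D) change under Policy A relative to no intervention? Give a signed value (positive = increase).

80

Baseline:
  S = 27
  D = 300 + 5·27 = 435
Policy A (S + 16):
  S = 27 + 16 = 43
  D = 300 + 5·43 = 515
Change in D: 515 − 435 = 80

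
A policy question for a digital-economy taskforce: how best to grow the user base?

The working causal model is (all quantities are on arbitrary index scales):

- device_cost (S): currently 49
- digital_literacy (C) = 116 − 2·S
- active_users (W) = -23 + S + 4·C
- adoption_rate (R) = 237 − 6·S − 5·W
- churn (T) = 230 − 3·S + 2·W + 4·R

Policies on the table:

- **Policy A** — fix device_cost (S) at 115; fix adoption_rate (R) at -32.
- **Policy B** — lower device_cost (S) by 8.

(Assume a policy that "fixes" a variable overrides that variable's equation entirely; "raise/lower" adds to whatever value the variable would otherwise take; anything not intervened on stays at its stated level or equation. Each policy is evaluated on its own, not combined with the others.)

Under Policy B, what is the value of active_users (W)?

154

Policy B (S − 8):
  S = 49 − 8 = 41
  C = 116 − 2·41 = 34
  W = -23 + 41 + 4·34 = 154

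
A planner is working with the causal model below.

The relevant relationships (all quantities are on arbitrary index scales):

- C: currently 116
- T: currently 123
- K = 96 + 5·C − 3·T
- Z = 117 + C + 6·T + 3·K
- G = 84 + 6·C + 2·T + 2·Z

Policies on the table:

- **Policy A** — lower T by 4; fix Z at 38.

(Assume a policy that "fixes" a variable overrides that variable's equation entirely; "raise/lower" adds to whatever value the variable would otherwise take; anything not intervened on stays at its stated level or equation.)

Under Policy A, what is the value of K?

319

Policy A (T − 4, Z := 38):
  C = 116
  T = 123 − 4 = 119
  K = 96 + 5·116 − 3·119 = 319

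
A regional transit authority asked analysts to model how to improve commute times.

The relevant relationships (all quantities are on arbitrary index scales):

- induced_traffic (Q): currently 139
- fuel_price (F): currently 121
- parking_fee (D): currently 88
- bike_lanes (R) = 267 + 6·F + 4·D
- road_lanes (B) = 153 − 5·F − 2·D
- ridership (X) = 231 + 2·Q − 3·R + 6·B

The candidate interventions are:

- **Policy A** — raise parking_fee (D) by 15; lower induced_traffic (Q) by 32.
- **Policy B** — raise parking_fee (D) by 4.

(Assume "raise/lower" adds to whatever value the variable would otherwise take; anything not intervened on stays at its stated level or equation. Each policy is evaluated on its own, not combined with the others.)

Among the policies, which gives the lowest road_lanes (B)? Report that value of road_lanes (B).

-658

Policy A (D + 15, Q − 32):
  F = 121
  D = 88 + 15 = 103
  B = 153 − 5·121 − 2·103 = -658
Policy B (D + 4):
  F = 121
  D = 88 + 4 = 92
  B = 153 − 5·121 − 2·92 = -636
Comparing — Policy A: B=-658, Policy B: B=-636. Lowest is -658 (Policy A).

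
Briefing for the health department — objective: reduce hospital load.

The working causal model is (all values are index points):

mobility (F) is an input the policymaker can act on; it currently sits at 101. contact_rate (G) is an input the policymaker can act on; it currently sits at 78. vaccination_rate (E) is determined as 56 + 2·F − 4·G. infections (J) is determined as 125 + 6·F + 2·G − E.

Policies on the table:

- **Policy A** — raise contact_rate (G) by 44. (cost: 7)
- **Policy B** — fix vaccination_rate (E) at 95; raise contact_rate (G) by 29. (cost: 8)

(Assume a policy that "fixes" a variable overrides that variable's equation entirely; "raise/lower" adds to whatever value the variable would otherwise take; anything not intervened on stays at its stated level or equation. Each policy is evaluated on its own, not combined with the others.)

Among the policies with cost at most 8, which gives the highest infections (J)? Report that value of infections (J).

Policy A (G + 44):
  F = 101
  G = 78 + 44 = 122
  E = 56 + 2·101 − 4·122 = -230
  J = 125 + 6·101 + 2·122 − (-230) = 1205
Policy B (E := 95, G + 29):
  F = 101
  G = 78 + 29 = 107
  E = 95
  J = 125 + 6·101 + 2·107 − 95 = 850
Comparing — Policy A: J=1205, Policy B: J=850. Highest is 1205 (Policy A).

1205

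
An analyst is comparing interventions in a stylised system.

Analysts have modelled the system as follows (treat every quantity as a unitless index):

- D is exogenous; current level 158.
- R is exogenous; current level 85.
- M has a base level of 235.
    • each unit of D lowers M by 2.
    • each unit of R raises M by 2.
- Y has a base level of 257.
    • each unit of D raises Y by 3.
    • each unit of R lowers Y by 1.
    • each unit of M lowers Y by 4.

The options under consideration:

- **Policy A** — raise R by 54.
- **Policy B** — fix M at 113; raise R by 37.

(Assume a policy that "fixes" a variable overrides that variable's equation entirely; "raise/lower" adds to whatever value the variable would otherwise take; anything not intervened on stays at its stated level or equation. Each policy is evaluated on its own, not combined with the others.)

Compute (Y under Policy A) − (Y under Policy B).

Policy A (R + 54):
  D = 158
  R = 85 + 54 = 139
  M = 235 − 2·158 + 2·139 = 197
  Y = 257 + 3·158 − 139 − 4·197 = -196
Policy B (M := 113, R + 37):
  D = 158
  R = 85 + 37 = 122
  M = 113
  Y = 257 + 3·158 − 122 − 4·113 = 157
Y: -196 − 157 = -353

-353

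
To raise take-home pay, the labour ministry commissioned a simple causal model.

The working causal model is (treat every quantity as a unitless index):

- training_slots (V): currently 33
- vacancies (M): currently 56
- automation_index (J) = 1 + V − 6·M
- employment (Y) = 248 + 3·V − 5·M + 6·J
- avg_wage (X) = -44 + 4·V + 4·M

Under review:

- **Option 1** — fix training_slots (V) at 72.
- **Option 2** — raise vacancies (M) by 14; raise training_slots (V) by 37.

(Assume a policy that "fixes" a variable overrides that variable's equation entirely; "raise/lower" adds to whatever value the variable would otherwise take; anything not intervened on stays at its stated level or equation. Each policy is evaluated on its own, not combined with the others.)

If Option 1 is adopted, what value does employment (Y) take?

-1394

Option 1 (V := 72):
  V = 72
  M = 56
  J = 1 + 72 − 6·56 = -263
  Y = 248 + 3·72 − 5·56 + 6·(-263) = -1394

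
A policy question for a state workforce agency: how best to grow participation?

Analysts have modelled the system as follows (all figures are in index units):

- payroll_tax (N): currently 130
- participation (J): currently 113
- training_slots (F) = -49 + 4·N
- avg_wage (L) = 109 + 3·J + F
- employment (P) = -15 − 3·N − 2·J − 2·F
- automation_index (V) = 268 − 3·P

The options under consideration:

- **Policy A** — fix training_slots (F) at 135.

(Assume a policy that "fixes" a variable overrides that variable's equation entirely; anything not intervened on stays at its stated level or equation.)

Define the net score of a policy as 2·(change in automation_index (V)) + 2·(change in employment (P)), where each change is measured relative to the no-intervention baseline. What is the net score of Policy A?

-2688

Baseline:
  N = 130
  J = 113
  F = -49 + 4·130 = 471
  P = -15 − 3·130 − 2·113 − 2·471 = -1573
  V = 268 − 3·(-1573) = 4987
Policy A (F := 135):
  N = 130
  J = 113
  F = 135
  P = -15 − 3·130 − 2·113 − 2·135 = -901
  V = 268 − 3·(-901) = 2971
ΔV = 2971 − 4987 = -2016; ΔP = -901 − (-1573) = 672
Score = 2·(-2016) + 2·672 = -2688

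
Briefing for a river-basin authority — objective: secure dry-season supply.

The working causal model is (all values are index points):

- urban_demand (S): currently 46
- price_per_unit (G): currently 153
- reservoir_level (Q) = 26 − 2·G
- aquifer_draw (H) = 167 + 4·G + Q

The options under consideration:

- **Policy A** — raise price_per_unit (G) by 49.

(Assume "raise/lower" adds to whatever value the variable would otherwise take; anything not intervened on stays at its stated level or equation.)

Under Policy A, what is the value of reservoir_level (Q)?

-378

Policy A (G + 49):
  G = 153 + 49 = 202
  Q = 26 − 2·202 = -378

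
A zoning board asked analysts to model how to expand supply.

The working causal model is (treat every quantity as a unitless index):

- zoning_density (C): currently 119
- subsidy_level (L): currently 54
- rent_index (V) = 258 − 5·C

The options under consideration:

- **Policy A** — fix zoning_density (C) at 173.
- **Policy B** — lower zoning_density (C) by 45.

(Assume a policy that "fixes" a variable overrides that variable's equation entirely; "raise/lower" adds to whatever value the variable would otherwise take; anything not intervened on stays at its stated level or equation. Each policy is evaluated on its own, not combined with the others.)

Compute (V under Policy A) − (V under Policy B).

Policy A (C := 173):
  C = 173
  V = 258 − 5·173 = -607
Policy B (C − 45):
  C = 119 − 45 = 74
  V = 258 − 5·74 = -112
V: -607 − (-112) = -495

-495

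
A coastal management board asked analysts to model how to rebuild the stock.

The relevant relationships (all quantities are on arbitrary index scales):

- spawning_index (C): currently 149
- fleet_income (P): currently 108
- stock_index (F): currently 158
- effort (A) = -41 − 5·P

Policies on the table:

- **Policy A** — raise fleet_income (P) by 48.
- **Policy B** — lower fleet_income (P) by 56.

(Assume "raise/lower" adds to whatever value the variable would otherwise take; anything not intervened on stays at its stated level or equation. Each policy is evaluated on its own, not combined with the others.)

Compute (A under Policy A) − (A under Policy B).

-520

Policy A (P + 48):
  P = 108 + 48 = 156
  A = -41 − 5·156 = -821
Policy B (P − 56):
  P = 108 − 56 = 52
  A = -41 − 5·52 = -301
A: -821 − (-301) = -520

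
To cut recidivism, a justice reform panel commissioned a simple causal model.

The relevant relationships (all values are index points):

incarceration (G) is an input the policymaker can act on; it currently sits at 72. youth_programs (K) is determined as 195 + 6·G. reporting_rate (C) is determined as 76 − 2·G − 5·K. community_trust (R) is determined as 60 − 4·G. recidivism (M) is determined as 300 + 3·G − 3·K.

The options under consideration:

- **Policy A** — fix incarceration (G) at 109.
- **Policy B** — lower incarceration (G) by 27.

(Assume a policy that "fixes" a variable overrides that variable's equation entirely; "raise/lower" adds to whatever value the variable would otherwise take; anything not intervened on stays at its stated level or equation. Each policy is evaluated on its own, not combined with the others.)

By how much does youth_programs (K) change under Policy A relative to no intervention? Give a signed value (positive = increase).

222

Baseline:
  G = 72
  K = 195 + 6·72 = 627
Policy A (G := 109):
  G = 109
  K = 195 + 6·109 = 849
Change in K: 849 − 627 = 222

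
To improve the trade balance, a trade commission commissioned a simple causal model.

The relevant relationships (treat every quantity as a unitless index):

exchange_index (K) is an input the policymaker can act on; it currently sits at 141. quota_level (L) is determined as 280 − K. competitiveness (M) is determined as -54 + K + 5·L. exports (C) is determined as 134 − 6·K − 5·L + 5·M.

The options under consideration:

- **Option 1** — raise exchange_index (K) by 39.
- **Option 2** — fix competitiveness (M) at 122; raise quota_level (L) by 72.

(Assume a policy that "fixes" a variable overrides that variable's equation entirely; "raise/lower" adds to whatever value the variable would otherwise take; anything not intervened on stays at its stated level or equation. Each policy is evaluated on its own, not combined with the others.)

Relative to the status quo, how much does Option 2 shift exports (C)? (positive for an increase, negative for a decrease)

Baseline:
  K = 141
  L = 280 − 141 = 139
  M = -54 + 141 + 5·139 = 782
  C = 134 − 6·141 − 5·139 + 5·782 = 2503
Option 2 (M := 122, L + 72):
  K = 141
  L = 280 − 141 (+72 from intervention) = 211
  M = 122
  C = 134 − 6·141 − 5·211 + 5·122 = -1157
Change in C: -1157 − 2503 = -3660

-3660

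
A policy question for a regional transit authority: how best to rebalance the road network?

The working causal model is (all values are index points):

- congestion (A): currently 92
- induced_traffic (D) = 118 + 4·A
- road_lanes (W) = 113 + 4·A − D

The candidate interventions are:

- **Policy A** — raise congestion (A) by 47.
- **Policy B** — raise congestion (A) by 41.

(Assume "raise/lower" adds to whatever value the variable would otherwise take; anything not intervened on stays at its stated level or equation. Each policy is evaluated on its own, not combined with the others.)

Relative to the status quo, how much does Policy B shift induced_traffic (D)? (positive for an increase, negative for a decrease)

Baseline:
  A = 92
  D = 118 + 4·92 = 486
Policy B (A + 41):
  A = 92 + 41 = 133
  D = 118 + 4·133 = 650
Change in D: 650 − 486 = 164

164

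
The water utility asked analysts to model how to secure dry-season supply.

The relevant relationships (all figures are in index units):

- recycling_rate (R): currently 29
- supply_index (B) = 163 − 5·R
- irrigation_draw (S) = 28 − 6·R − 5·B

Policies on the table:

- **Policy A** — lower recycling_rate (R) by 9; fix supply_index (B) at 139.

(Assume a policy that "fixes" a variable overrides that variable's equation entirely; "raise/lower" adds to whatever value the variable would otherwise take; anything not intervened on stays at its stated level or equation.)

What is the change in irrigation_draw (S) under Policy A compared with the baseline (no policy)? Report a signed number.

Baseline:
  R = 29
  B = 163 − 5·29 = 18
  S = 28 − 6·29 − 5·18 = -236
Policy A (R − 9, B := 139):
  R = 29 − 9 = 20
  B = 139
  S = 28 − 6·20 − 5·139 = -787
Change in S: -787 − (-236) = -551

-551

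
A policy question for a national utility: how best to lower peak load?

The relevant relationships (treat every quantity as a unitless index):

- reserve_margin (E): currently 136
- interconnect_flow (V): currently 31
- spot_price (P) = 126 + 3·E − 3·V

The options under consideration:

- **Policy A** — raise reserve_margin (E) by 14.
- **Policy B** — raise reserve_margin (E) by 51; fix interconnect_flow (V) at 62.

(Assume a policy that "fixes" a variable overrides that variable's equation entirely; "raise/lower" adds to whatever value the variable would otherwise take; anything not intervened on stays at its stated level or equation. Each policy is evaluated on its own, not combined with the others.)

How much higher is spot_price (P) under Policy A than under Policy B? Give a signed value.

Policy A (E + 14):
  E = 136 + 14 = 150
  V = 31
  P = 126 + 3·150 − 3·31 = 483
Policy B (E + 51, V := 62):
  E = 136 + 51 = 187
  V = 62
  P = 126 + 3·187 − 3·62 = 501
P: 483 − 501 = -18

-18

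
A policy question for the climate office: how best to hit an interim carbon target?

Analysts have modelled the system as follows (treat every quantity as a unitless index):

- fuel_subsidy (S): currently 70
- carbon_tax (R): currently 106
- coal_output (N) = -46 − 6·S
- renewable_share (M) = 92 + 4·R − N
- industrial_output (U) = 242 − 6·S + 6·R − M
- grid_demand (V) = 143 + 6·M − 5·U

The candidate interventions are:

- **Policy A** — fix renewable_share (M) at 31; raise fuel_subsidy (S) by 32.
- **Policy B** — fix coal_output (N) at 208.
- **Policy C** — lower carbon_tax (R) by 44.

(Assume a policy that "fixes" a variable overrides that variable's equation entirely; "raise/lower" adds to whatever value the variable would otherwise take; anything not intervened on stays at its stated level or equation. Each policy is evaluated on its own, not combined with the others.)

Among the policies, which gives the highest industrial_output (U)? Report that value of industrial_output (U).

235

Policy A (M := 31, S + 32):
  S = 70 + 32 = 102
  R = 106
  N = -46 − 6·102 = -658
  M = 31
  U = 242 − 6·102 + 6·106 − 31 = 235
Policy B (N := 208):
  S = 70
  R = 106
  N = 208
  M = 92 + 4·106 − 208 = 308
  U = 242 − 6·70 + 6·106 − 308 = 150
Policy C (R − 44):
  S = 70
  R = 106 − 44 = 62
  N = -46 − 6·70 = -466
  M = 92 + 4·62 − (-466) = 806
  U = 242 − 6·70 + 6·62 − 806 = -612
Comparing — Policy A: U=235, Policy B: U=150, Policy C: U=-612. Highest is 235 (Policy A).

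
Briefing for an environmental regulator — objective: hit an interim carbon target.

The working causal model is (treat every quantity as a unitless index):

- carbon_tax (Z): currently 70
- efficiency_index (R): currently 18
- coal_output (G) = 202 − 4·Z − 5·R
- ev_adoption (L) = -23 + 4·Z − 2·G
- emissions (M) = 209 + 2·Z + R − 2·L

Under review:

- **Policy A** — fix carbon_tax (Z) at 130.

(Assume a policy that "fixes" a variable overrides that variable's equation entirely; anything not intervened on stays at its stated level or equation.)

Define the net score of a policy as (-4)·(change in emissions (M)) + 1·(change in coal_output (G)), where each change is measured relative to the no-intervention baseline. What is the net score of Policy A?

5040

Baseline:
  Z = 70
  R = 18
  G = 202 − 4·70 − 5·18 = -168
  L = -23 + 4·70 − 2·(-168) = 593
  M = 209 + 2·70 + 18 − 2·593 = -819
Policy A (Z := 130):
  Z = 130
  R = 18
  G = 202 − 4·130 − 5·18 = -408
  L = -23 + 4·130 − 2·(-408) = 1313
  M = 209 + 2·130 + 18 − 2·1313 = -2139
ΔM = -2139 − (-819) = -1320; ΔG = -408 − (-168) = -240
Score = (-4)·(-1320) + 1·(-240) = 5040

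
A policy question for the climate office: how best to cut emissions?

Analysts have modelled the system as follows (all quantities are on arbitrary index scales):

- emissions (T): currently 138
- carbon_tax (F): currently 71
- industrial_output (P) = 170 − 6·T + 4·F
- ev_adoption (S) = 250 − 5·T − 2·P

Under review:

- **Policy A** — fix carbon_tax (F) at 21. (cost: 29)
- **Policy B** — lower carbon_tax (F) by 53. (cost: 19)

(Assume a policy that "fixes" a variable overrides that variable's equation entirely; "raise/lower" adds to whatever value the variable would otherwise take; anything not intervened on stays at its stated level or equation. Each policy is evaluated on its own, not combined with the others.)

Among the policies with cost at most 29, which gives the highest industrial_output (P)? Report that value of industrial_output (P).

Policy A (F := 21):
  T = 138
  F = 21
  P = 170 − 6·138 + 4·21 = -574
Policy B (F − 53):
  T = 138
  F = 71 − 53 = 18
  P = 170 − 6·138 + 4·18 = -586
Comparing — Policy A: P=-574, Policy B: P=-586. Highest is -574 (Policy A).

-574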